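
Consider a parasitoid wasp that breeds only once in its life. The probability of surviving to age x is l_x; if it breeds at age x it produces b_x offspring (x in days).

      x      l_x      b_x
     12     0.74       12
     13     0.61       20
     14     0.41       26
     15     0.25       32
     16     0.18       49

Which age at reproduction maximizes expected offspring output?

Expected offspring if breeding at age x = l_x × b_x:
  age 12: 0.74 × 12 = 8.880
  age 13: 0.61 × 20 = 12.200
  age 14: 0.41 × 26 = 10.660
  age 15: 0.25 × 32 = 8.000
  age 16: 0.18 × 49 = 8.820
Maximum at age 13 (12.200).

13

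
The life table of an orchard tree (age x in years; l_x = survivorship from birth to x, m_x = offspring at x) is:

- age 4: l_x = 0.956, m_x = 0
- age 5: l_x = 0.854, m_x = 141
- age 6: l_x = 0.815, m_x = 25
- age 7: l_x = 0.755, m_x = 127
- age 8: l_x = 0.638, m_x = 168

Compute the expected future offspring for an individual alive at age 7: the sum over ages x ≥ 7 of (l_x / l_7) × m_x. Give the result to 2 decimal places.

268.97

l_7 = 0.755. Conditional survival from age 7 to x is l_x / l_7.
  x=7: (0.755/0.755) × 127 = 127.0000
  x=8: (0.638/0.755) × 168 = 141.9656
Sum = 127.0000 + 141.9656 = 268.9656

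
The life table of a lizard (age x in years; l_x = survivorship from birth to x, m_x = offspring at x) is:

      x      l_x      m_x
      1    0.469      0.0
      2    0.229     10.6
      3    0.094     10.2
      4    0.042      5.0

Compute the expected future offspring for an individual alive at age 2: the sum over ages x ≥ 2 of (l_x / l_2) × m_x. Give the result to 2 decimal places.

l_2 = 0.229. Conditional survival from age 2 to x is l_x / l_2.
  x=2: (0.229/0.229) × 10.6 = 10.6000
  x=3: (0.094/0.229) × 10.2 = 4.1869
  x=4: (0.042/0.229) × 5.0 = 0.9170
Sum = 10.6000 + 4.1869 + 0.9170 = 15.7039

15.70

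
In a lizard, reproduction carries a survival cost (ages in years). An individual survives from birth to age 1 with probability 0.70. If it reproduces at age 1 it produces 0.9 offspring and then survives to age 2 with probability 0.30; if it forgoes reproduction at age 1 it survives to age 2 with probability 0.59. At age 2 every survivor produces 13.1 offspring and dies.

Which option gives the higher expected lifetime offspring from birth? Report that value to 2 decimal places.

breed at age 1: R₀ = 0.70 × (0.9 + 0.30 × 13.1) = 0.70 × 4.8300 = 3.3810
delay to age 2: R₀ = 0.70 × (0.59 × 13.1) = 0.70 × 7.7290 = 5.4103
Higher: delay to age 2 (5.4103).

5.41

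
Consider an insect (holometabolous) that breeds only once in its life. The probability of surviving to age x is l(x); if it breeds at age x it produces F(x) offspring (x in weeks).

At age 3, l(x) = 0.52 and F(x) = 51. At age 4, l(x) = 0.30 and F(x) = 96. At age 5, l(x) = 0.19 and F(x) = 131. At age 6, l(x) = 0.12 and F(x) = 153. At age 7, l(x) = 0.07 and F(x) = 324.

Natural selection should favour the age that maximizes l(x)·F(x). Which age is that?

4

Expected offspring if breeding at age x = l(x) × F(x):
  age 3: 0.52 × 51 = 26.520
  age 4: 0.30 × 96 = 28.800
  age 5: 0.19 × 131 = 24.890
  age 6: 0.12 × 153 = 18.360
  age 7: 0.07 × 324 = 22.680
Maximum at age 4 (28.800).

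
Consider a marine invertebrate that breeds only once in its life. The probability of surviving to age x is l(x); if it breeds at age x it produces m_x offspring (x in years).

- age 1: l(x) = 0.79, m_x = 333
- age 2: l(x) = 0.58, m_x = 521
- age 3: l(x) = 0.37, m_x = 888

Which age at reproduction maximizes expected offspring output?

Expected offspring if breeding at age x = l(x) × m_x:
  age 1: 0.79 × 333 = 263.070
  age 2: 0.58 × 521 = 302.180
  age 3: 0.37 × 888 = 328.560
Maximum at age 3 (328.560).

3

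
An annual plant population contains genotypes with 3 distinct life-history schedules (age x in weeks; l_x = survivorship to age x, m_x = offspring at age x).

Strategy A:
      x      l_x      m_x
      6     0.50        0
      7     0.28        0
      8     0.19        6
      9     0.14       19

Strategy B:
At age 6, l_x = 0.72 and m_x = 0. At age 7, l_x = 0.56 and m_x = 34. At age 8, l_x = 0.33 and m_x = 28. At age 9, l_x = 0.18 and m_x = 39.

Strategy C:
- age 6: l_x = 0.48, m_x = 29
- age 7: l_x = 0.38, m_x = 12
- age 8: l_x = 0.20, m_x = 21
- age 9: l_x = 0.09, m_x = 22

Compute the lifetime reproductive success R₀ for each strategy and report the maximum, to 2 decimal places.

35.30

Strategy A: R₀ = 0.50×0 + 0.28×0 + 0.19×6 + 0.14×19 = 3.8000
Strategy B: R₀ = 0.72×0 + 0.56×34 + 0.33×28 + 0.18×39 = 35.3000
Strategy C: R₀ = 0.48×29 + 0.38×12 + 0.20×21 + 0.09×22 = 24.6600
Highest R₀: strategy B with 35.3000.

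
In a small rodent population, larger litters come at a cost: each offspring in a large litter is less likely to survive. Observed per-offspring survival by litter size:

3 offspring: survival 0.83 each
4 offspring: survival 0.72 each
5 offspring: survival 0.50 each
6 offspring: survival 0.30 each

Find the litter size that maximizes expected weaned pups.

4

Expected weaned pups = c × s(c):
  c=3: 3 × 0.83 = 2.490
  c=4: 4 × 0.72 = 2.880
  c=5: 5 × 0.50 = 2.500
  c=6: 6 × 0.30 = 1.800
Maximum at c = 4 (2.880 weaned pups).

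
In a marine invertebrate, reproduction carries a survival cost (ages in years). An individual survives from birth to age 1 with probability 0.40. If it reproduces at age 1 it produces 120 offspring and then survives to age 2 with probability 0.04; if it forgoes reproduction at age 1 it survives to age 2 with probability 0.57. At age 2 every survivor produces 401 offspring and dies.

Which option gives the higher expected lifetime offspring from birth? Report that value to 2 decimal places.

91.43

breed at age 1: R₀ = 0.40 × (120 + 0.04 × 401) = 0.40 × 136.0400 = 54.4160
delay to age 2: R₀ = 0.40 × (0.57 × 401) = 0.40 × 228.5700 = 91.4280
Higher: delay to age 2 (91.4280).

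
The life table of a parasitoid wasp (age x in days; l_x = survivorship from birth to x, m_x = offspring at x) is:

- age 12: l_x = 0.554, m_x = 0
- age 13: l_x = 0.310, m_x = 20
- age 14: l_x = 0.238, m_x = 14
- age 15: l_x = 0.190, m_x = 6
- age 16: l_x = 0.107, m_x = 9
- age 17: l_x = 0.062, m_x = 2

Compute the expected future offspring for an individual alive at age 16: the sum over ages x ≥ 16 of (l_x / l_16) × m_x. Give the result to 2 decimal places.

10.16

l_16 = 0.107. Conditional survival from age 16 to x is l_x / l_16.
  x=16: (0.107/0.107) × 9 = 9.0000
  x=17: (0.062/0.107) × 2 = 1.1589
Sum = 9.0000 + 1.1589 = 10.1589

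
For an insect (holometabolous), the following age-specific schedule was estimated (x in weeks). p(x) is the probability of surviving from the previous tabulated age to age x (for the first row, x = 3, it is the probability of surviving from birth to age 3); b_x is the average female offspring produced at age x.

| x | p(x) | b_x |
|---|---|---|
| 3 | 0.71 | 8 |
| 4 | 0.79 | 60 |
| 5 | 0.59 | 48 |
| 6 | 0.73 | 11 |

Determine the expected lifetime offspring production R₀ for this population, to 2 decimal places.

Survivorship from birth: l_x = p_3·p_4·…·p_x.
  l_3 = 0.71000
  l_4 = 0.56090
  l_5 = 0.33093
  l_6 = 0.24158
R₀ = Σ l_x b_x:
  age 3: 0.71000 × 8 = 5.6800
  age 4: 0.56090 × 60 = 33.6540
  age 5: 0.33093 × 48 = 15.8846
  age 6: 0.24158 × 11 = 2.6574
R₀ = 5.6800 + 33.6540 + 15.8846 + 2.6574 = 57.8760

57.88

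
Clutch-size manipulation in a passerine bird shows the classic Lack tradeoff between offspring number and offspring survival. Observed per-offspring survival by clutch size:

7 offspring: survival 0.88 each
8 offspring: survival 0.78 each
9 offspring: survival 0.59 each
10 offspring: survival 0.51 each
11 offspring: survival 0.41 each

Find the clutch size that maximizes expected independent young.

8

Expected independent young = c × s(c):
  c=7: 7 × 0.88 = 6.160
  c=8: 8 × 0.78 = 6.240
  c=9: 9 × 0.59 = 5.310
  c=10: 10 × 0.51 = 5.100
  c=11: 11 × 0.41 = 4.510
Maximum at c = 8 (6.240 independent young).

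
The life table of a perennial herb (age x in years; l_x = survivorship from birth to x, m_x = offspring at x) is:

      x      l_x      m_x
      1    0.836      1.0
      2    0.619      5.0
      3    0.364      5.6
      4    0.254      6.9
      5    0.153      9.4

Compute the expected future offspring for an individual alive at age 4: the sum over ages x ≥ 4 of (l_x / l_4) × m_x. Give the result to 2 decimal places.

l_4 = 0.254. Conditional survival from age 4 to x is l_x / l_4.
  x=4: (0.254/0.254) × 6.9 = 6.9000
  x=5: (0.153/0.254) × 9.4 = 5.6622
Sum = 6.9000 + 5.6622 = 12.5622

12.56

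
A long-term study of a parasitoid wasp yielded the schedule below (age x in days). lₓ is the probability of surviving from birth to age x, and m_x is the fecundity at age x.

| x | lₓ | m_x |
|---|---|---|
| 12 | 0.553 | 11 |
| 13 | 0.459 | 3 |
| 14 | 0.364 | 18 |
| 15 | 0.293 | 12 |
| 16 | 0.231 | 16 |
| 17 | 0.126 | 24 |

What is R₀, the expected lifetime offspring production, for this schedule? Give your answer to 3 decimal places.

24.248

R₀ = Σ lₓ m_x:
  age 12: 0.553 × 11 = 6.0830
  age 13: 0.459 × 3 = 1.3770
  age 14: 0.364 × 18 = 6.5520
  age 15: 0.293 × 12 = 3.5160
  age 16: 0.231 × 16 = 3.6960
  age 17: 0.126 × 24 = 3.0240
R₀ = 6.0830 + 1.3770 + 6.5520 + 3.5160 + 3.6960 + 3.0240 = 24.2480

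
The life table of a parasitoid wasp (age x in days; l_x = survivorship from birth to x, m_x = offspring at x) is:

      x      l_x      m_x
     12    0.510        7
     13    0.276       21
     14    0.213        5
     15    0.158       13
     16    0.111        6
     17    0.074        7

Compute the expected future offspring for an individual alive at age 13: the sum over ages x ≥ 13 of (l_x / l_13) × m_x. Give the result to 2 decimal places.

36.59

l_13 = 0.276. Conditional survival from age 13 to x is l_x / l_13.
  x=13: (0.276/0.276) × 21 = 21.0000
  x=14: (0.213/0.276) × 5 = 3.8587
  x=15: (0.158/0.276) × 13 = 7.4420
  x=16: (0.111/0.276) × 6 = 2.4130
  x=17: (0.074/0.276) × 7 = 1.8768
Sum = 21.0000 + 3.8587 + 7.4420 + 2.4130 + 1.8768 = 36.5906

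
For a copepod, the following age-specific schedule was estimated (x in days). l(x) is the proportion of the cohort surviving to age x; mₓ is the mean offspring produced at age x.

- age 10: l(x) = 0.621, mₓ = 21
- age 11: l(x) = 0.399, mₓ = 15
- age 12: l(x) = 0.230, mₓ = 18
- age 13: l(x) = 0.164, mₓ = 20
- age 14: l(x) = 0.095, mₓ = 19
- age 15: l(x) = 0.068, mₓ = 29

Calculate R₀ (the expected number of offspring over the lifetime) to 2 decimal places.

30.22

R₀ = Σ l(x) mₓ:
  age 10: 0.621 × 21 = 13.0410
  age 11: 0.399 × 15 = 5.9850
  age 12: 0.230 × 18 = 4.1400
  age 13: 0.164 × 20 = 3.2800
  age 14: 0.095 × 19 = 1.8050
  age 15: 0.068 × 29 = 1.9720
R₀ = 13.0410 + 5.9850 + 4.1400 + 3.2800 + 1.8050 + 1.9720 = 30.2230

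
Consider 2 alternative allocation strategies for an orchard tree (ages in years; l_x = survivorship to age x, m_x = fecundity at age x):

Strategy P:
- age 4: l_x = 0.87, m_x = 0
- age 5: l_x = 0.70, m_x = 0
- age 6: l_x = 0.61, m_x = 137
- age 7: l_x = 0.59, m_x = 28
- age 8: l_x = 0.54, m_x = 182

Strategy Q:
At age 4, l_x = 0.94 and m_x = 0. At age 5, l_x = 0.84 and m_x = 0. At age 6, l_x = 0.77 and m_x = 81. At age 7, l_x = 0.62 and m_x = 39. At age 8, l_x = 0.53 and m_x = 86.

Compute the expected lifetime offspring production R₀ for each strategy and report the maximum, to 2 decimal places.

198.37

Strategy P: R₀ = 0.87×0 + 0.70×0 + 0.61×137 + 0.59×28 + 0.54×182 = 198.3700
Strategy Q: R₀ = 0.94×0 + 0.84×0 + 0.77×81 + 0.62×39 + 0.53×86 = 132.1300
Highest R₀: strategy P with 198.3700.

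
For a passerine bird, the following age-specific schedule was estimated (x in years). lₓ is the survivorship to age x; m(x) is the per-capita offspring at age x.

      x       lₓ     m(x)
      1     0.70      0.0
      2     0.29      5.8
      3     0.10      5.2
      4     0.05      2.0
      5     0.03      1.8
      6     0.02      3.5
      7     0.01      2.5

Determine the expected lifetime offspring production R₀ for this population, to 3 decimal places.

2.451

R₀ = Σ lₓ m(x):
  age 1: 0.70 × 0.0 = 0.0000
  age 2: 0.29 × 5.8 = 1.6820
  age 3: 0.10 × 5.2 = 0.5200
  age 4: 0.05 × 2.0 = 0.1000
  age 5: 0.03 × 1.8 = 0.0540
  age 6: 0.02 × 3.5 = 0.0700
  age 7: 0.01 × 2.5 = 0.0250
R₀ = 0.0000 + 1.6820 + 0.5200 + 0.1000 + 0.0540 + 0.0700 + 0.0250 = 2.4510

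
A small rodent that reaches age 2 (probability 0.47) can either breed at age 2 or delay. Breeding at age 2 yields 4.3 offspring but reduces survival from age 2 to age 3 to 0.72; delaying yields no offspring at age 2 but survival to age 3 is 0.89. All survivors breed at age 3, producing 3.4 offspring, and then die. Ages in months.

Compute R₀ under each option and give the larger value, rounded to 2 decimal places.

breed at age 2: R₀ = 0.47 × (4.3 + 0.72 × 3.4) = 0.47 × 6.7480 = 3.1716
delay to age 3: R₀ = 0.47 × (0.89 × 3.4) = 0.47 × 3.0260 = 1.4222
Higher: breed at age 2 (3.1716).

3.17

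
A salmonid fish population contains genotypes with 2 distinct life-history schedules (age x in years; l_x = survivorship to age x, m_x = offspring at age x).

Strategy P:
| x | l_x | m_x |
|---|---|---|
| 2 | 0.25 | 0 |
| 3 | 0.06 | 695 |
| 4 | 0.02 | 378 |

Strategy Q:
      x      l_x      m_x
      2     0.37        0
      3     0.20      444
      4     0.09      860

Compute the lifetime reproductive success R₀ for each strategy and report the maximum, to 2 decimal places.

166.20

Strategy P: R₀ = 0.25×0 + 0.06×695 + 0.02×378 = 49.2600
Strategy Q: R₀ = 0.37×0 + 0.20×444 + 0.09×860 = 166.2000
Highest R₀: strategy Q with 166.2000.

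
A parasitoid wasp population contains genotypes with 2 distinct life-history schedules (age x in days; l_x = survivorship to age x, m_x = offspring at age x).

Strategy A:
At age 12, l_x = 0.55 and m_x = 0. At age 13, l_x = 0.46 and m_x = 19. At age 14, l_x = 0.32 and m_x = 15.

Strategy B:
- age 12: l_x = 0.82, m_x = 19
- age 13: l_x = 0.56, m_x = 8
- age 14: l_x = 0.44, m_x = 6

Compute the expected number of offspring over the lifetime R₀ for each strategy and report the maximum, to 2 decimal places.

Strategy A: R₀ = 0.55×0 + 0.46×19 + 0.32×15 = 13.5400
Strategy B: R₀ = 0.82×19 + 0.56×8 + 0.44×6 = 22.7000
Highest R₀: strategy B with 22.7000.

22.70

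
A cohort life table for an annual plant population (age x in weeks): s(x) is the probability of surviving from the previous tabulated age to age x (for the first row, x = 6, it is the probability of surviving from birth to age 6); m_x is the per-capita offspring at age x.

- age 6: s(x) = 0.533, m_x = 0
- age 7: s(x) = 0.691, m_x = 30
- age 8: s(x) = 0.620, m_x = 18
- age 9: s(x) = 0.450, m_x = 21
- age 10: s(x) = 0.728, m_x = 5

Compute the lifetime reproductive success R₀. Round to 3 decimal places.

Survivorship from birth: l_x = s_6·s_7·…·s_x.
  l_6 = 0.53300
  l_7 = 0.36830
  l_8 = 0.22835
  l_9 = 0.10276
  l_10 = 0.07481
R₀ = Σ l_x m_x:
  age 6: 0.53300 × 0 = 0.0000
  age 7: 0.36830 × 30 = 11.0490
  age 8: 0.22835 × 18 = 4.1103
  age 9: 0.10276 × 21 = 2.1580
  age 10: 0.07481 × 5 = 0.3740
R₀ = 0.0000 + 11.0490 + 4.1103 + 2.1580 + 0.3740 = 17.6913

17.691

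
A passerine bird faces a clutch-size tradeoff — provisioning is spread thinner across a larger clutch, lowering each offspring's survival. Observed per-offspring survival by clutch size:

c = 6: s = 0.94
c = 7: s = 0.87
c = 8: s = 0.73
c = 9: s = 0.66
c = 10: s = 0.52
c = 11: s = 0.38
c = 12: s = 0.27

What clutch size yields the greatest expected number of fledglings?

Expected fledglings = c × s(c):
  c=6: 6 × 0.94 = 5.640
  c=7: 7 × 0.87 = 6.090
  c=8: 8 × 0.73 = 5.840
  c=9: 9 × 0.66 = 5.940
  c=10: 10 × 0.52 = 5.200
  c=11: 11 × 0.38 = 4.180
  c=12: 12 × 0.27 = 3.240
Maximum at c = 7 (6.090 fledglings).

7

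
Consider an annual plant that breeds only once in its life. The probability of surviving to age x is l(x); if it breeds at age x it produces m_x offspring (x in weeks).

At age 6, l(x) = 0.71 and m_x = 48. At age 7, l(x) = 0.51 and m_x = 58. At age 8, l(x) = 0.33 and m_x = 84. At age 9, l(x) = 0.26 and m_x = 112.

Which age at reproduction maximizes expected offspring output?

6

Expected offspring if breeding at age x = l(x) × m_x:
  age 6: 0.71 × 48 = 34.080
  age 7: 0.51 × 58 = 29.580
  age 8: 0.33 × 84 = 27.720
  age 9: 0.26 × 112 = 29.120
Maximum at age 6 (34.080).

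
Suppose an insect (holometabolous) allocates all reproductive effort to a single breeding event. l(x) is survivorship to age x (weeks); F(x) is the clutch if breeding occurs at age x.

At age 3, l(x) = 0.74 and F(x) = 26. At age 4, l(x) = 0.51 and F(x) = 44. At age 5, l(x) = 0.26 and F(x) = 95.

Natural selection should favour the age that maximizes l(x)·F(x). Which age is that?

5

Expected offspring if breeding at age x = l(x) × F(x):
  age 3: 0.74 × 26 = 19.240
  age 4: 0.51 × 44 = 22.440
  age 5: 0.26 × 95 = 24.700
Maximum at age 5 (24.700).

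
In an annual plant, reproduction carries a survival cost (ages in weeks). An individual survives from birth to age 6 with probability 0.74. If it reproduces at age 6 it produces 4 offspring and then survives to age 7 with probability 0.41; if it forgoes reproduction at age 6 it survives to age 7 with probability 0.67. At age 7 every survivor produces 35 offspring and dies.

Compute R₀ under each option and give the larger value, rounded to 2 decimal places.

breed at age 6: R₀ = 0.74 × (4 + 0.41 × 35) = 0.74 × 18.3500 = 13.5790
delay to age 7: R₀ = 0.74 × (0.67 × 35) = 0.74 × 23.4500 = 17.3530
Higher: delay to age 7 (17.3530).

17.35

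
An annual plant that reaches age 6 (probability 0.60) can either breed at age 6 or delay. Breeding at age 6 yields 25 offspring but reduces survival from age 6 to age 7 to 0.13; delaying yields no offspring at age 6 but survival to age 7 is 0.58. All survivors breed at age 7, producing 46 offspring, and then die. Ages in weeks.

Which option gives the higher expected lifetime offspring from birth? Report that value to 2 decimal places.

18.59

breed at age 6: R₀ = 0.60 × (25 + 0.13 × 46) = 0.60 × 30.9800 = 18.5880
delay to age 7: R₀ = 0.60 × (0.58 × 46) = 0.60 × 26.6800 = 16.0080
Higher: breed at age 6 (18.5880).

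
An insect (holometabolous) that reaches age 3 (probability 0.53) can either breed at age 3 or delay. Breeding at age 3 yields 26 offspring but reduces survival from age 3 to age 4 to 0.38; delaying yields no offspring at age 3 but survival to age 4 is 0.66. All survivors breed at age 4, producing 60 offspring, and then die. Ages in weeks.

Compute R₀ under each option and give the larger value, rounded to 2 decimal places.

25.86

breed at age 3: R₀ = 0.53 × (26 + 0.38 × 60) = 0.53 × 48.8000 = 25.8640
delay to age 4: R₀ = 0.53 × (0.66 × 60) = 0.53 × 39.6000 = 20.9880
Higher: breed at age 3 (25.8640).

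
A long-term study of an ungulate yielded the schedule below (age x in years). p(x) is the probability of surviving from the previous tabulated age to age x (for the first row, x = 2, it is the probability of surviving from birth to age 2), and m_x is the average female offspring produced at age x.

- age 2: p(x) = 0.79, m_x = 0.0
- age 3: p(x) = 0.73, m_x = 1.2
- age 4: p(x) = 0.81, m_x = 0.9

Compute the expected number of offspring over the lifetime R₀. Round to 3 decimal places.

1.112

Survivorship from birth: l_x = p_2·p_3·…·p_x.
  l_2 = 0.79000
  l_3 = 0.57670
  l_4 = 0.46713
R₀ = Σ l_x m_x:
  age 2: 0.79000 × 0.0 = 0.0000
  age 3: 0.57670 × 1.2 = 0.6920
  age 4: 0.46713 × 0.9 = 0.4204
R₀ = 0.0000 + 0.6920 + 0.4204 = 1.1125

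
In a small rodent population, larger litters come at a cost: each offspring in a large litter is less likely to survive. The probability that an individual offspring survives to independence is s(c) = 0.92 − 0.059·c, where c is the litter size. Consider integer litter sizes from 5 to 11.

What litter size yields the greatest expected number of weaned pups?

8

Expected weaned pups = c × s(c):
  c=5: 5 × 0.625 = 3.125
  c=6: 6 × 0.566 = 3.396
  c=7: 7 × 0.507 = 3.549
  c=8: 8 × 0.448 = 3.584
  c=9: 9 × 0.389 = 3.501
  c=10: 10 × 0.330 = 3.300
  c=11: 11 × 0.271 = 2.981
Maximum at c = 8 (3.584 weaned pups).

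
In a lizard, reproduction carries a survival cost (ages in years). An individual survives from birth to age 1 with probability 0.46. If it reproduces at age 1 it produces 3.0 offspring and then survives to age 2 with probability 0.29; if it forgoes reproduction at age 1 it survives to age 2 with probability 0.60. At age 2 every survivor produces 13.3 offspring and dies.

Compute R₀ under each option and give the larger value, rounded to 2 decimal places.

3.67

breed at age 1: R₀ = 0.46 × (3.0 + 0.29 × 13.3) = 0.46 × 6.8570 = 3.1542
delay to age 2: R₀ = 0.46 × (0.60 × 13.3) = 0.46 × 7.9800 = 3.6708
Higher: delay to age 2 (3.6708).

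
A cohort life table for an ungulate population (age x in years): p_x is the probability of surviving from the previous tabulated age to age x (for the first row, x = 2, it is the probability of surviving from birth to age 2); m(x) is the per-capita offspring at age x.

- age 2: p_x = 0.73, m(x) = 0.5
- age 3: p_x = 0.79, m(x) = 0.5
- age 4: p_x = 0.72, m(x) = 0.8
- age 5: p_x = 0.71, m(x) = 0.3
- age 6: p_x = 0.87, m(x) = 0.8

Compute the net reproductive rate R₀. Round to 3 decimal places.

1.279

Survivorship from birth: l_x = p_2·p_3·…·p_x.
  l_2 = 0.73000
  l_3 = 0.57670
  l_4 = 0.41522
  l_5 = 0.29481
  l_6 = 0.25648
R₀ = Σ l_x m(x):
  age 2: 0.73000 × 0.5 = 0.3650
  age 3: 0.57670 × 0.5 = 0.2883
  age 4: 0.41522 × 0.8 = 0.3322
  age 5: 0.29481 × 0.3 = 0.0884
  age 6: 0.25648 × 0.8 = 0.2052
R₀ = 0.3650 + 0.2883 + 0.3322 + 0.0884 + 0.2052 = 1.2792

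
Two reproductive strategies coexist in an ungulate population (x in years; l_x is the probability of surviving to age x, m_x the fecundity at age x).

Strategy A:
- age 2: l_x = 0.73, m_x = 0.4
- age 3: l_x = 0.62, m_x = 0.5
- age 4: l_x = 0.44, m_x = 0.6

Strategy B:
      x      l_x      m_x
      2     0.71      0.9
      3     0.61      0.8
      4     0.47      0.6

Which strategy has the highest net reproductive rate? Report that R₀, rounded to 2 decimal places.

Strategy A: R₀ = 0.73×0.4 + 0.62×0.5 + 0.44×0.6 = 0.8660
Strategy B: R₀ = 0.71×0.9 + 0.61×0.8 + 0.47×0.6 = 1.4090
Highest R₀: strategy B with 1.4090.

1.41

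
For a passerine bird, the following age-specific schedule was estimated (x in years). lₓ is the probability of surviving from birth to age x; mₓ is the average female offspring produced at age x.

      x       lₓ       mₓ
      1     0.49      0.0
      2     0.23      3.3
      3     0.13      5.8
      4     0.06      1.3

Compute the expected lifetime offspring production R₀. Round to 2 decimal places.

1.59

R₀ = Σ lₓ mₓ:
  age 1: 0.49 × 0.0 = 0.0000
  age 2: 0.23 × 3.3 = 0.7590
  age 3: 0.13 × 5.8 = 0.7540
  age 4: 0.06 × 1.3 = 0.0780
R₀ = 0.0000 + 0.7590 + 0.7540 + 0.0780 = 1.5910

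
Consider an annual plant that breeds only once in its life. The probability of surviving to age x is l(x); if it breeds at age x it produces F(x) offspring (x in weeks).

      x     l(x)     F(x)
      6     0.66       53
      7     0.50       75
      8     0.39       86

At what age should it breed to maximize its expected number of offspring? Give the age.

7

Expected offspring if breeding at age x = l(x) × F(x):
  age 6: 0.66 × 53 = 34.980
  age 7: 0.50 × 75 = 37.500
  age 8: 0.39 × 86 = 33.540
Maximum at age 7 (37.500).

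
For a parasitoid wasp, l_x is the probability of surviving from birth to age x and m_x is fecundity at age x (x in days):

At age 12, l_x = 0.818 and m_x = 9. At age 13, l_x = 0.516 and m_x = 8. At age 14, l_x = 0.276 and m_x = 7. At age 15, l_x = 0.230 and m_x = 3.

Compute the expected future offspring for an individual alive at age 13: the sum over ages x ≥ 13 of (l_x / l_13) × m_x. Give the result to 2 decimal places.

l_13 = 0.516. Conditional survival from age 13 to x is l_x / l_13.
  x=13: (0.516/0.516) × 8 = 8.0000
  x=14: (0.276/0.516) × 7 = 3.7442
  x=15: (0.230/0.516) × 3 = 1.3372
Sum = 8.0000 + 3.7442 + 1.3372 = 13.0814

13.08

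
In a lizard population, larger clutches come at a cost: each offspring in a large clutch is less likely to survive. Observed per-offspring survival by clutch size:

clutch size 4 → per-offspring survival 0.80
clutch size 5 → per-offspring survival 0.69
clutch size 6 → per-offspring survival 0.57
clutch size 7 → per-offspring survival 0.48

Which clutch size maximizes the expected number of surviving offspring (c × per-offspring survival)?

Expected surviving offspring = c × s(c):
  c=4: 4 × 0.80 = 3.200
  c=5: 5 × 0.69 = 3.450
  c=6: 6 × 0.57 = 3.420
  c=7: 7 × 0.48 = 3.360
Maximum at c = 5 (3.450 surviving offspring).

5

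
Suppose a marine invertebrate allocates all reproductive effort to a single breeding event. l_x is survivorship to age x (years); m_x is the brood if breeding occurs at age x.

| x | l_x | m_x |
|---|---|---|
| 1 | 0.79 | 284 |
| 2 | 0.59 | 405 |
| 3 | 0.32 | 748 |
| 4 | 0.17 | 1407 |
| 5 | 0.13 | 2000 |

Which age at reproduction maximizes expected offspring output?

Expected offspring if breeding at age x = l_x × m_x:
  age 1: 0.79 × 284 = 224.360
  age 2: 0.59 × 405 = 238.950
  age 3: 0.32 × 748 = 239.360
  age 4: 0.17 × 1407 = 239.190
  age 5: 0.13 × 2000 = 260.000
Maximum at age 5 (260.000).

5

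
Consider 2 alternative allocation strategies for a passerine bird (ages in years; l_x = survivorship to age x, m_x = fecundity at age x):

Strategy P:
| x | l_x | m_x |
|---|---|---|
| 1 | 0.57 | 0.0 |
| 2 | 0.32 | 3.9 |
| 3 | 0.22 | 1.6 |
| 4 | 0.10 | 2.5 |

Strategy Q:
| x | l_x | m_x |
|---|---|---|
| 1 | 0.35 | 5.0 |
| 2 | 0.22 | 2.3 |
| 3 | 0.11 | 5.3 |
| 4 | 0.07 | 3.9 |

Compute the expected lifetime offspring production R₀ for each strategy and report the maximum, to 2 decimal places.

Strategy P: R₀ = 0.57×0.0 + 0.32×3.9 + 0.22×1.6 + 0.10×2.5 = 1.8500
Strategy Q: R₀ = 0.35×5.0 + 0.22×2.3 + 0.11×5.3 + 0.07×3.9 = 3.1120
Highest R₀: strategy Q with 3.1120.

3.11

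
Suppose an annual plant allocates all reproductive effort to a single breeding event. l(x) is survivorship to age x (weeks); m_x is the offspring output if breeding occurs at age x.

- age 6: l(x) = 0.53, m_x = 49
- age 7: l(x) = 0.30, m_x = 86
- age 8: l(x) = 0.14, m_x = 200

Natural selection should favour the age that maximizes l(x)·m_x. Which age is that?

Expected offspring if breeding at age x = l(x) × m_x:
  age 6: 0.53 × 49 = 25.970
  age 7: 0.30 × 86 = 25.800
  age 8: 0.14 × 200 = 28.000
Maximum at age 8 (28.000).

8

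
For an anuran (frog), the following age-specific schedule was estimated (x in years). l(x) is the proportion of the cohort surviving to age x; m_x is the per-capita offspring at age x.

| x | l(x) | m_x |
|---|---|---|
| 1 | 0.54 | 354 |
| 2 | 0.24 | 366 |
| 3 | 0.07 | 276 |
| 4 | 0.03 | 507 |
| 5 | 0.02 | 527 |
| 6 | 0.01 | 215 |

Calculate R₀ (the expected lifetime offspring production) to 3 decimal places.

326.220

R₀ = Σ l(x) m_x:
  age 1: 0.54 × 354 = 191.1600
  age 2: 0.24 × 366 = 87.8400
  age 3: 0.07 × 276 = 19.3200
  age 4: 0.03 × 507 = 15.2100
  age 5: 0.02 × 527 = 10.5400
  age 6: 0.01 × 215 = 2.1500
R₀ = 191.1600 + 87.8400 + 19.3200 + 15.2100 + 10.5400 + 2.1500 = 326.2200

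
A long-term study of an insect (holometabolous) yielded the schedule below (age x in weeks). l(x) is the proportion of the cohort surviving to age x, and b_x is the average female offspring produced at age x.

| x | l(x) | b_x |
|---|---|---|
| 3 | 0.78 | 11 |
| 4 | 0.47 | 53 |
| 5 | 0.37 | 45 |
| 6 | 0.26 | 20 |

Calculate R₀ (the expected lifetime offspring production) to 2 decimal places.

55.34

R₀ = Σ l(x) b_x:
  age 3: 0.78 × 11 = 8.5800
  age 4: 0.47 × 53 = 24.9100
  age 5: 0.37 × 45 = 16.6500
  age 6: 0.26 × 20 = 5.2000
R₀ = 8.5800 + 24.9100 + 16.6500 + 5.2000 = 55.3400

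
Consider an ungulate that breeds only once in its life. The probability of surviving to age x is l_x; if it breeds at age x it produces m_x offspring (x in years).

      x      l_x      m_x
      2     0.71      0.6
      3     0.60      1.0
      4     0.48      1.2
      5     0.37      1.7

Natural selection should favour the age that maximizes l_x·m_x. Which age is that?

Expected offspring if breeding at age x = l_x × m_x:
  age 2: 0.71 × 0.6 = 0.426
  age 3: 0.60 × 1.0 = 0.600
  age 4: 0.48 × 1.2 = 0.576
  age 5: 0.37 × 1.7 = 0.629
Maximum at age 5 (0.629).

5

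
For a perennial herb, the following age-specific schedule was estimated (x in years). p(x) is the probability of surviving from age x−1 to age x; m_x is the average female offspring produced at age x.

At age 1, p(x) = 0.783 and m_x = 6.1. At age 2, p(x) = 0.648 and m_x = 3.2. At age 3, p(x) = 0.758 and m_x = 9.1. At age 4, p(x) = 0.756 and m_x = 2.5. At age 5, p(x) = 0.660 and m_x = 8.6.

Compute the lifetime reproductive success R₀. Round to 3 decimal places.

12.277

Survivorship from birth: l_x = p_1·p_2·…·p_x.
  l_1 = 0.78300
  l_2 = 0.50738
  l_3 = 0.38460
  l_4 = 0.29076
  l_5 = 0.19190
R₀ = Σ l_x m_x:
  age 1: 0.78300 × 6.1 = 4.7763
  age 2: 0.50738 × 3.2 = 1.6236
  age 3: 0.38460 × 9.1 = 3.4999
  age 4: 0.29076 × 2.5 = 0.7269
  age 5: 0.19190 × 8.6 = 1.6503
R₀ = 4.7763 + 1.6236 + 3.4999 + 0.7269 + 1.6503 = 12.2770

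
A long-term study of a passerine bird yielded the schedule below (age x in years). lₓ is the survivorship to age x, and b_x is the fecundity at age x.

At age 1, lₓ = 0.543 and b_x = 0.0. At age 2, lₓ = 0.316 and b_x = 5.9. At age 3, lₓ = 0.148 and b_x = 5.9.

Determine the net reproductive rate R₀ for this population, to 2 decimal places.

R₀ = Σ lₓ b_x:
  age 1: 0.543 × 0.0 = 0.0000
  age 2: 0.316 × 5.9 = 1.8644
  age 3: 0.148 × 5.9 = 0.8732
R₀ = 0.0000 + 1.8644 + 0.8732 = 2.7376

2.74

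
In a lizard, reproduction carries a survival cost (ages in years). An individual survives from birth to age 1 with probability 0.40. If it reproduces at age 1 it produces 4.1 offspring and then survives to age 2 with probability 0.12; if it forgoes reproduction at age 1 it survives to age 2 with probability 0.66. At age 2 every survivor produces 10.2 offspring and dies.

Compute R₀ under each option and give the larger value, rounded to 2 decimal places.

breed at age 1: R₀ = 0.40 × (4.1 + 0.12 × 10.2) = 0.40 × 5.3240 = 2.1296
delay to age 2: R₀ = 0.40 × (0.66 × 10.2) = 0.40 × 6.7320 = 2.6928
Higher: delay to age 2 (2.6928).

2.69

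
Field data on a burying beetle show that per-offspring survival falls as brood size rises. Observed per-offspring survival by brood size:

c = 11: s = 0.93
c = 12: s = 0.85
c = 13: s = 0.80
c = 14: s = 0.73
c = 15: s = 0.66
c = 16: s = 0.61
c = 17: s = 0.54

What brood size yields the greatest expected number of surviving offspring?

13

Expected surviving offspring = c × s(c):
  c=11: 11 × 0.93 = 10.230
  c=12: 12 × 0.85 = 10.200
  c=13: 13 × 0.80 = 10.400
  c=14: 14 × 0.73 = 10.220
  c=15: 15 × 0.66 = 9.900
  c=16: 16 × 0.61 = 9.760
  c=17: 17 × 0.54 = 9.180
Maximum at c = 13 (10.400 surviving offspring).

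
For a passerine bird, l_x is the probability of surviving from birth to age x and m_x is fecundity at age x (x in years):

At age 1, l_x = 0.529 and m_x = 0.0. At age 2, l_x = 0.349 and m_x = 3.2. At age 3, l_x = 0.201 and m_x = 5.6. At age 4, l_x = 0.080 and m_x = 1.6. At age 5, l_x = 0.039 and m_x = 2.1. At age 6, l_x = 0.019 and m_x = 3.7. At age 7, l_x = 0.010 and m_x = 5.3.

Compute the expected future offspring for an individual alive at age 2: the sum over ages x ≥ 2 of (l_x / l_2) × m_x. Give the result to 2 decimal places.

7.38

l_2 = 0.349. Conditional survival from age 2 to x is l_x / l_2.
  x=2: (0.349/0.349) × 3.2 = 3.2000
  x=3: (0.201/0.349) × 5.6 = 3.2252
  x=4: (0.080/0.349) × 1.6 = 0.3668
  x=5: (0.039/0.349) × 2.1 = 0.2347
  x=6: (0.019/0.349) × 3.7 = 0.2014
  x=7: (0.010/0.349) × 5.3 = 0.1519
Sum = 3.2000 + 3.2252 + 0.3668 + 0.2347 + 0.2014 + 0.1519 = 7.3799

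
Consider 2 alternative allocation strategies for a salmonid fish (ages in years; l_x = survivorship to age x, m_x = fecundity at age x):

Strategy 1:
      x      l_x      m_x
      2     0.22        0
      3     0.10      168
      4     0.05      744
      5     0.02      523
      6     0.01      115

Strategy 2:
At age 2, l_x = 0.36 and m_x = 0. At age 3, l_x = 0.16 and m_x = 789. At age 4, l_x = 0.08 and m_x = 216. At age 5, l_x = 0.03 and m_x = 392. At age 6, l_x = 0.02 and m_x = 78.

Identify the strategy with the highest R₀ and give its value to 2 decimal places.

156.84

Strategy 1: R₀ = 0.22×0 + 0.10×168 + 0.05×744 + 0.02×523 + 0.01×115 = 65.6100
Strategy 2: R₀ = 0.36×0 + 0.16×789 + 0.08×216 + 0.03×392 + 0.02×78 = 156.8400
Highest R₀: strategy 2 with 156.8400.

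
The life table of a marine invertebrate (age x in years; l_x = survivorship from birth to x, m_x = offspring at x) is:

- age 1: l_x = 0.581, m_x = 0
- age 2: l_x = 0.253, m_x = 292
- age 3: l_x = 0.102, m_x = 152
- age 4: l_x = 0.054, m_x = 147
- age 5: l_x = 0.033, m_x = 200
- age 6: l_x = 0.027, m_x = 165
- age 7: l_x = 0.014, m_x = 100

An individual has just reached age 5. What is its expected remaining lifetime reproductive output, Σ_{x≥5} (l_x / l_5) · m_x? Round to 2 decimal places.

377.42

l_5 = 0.033. Conditional survival from age 5 to x is l_x / l_5.
  x=5: (0.033/0.033) × 200 = 200.0000
  x=6: (0.027/0.033) × 165 = 135.0000
  x=7: (0.014/0.033) × 100 = 42.4242
Sum = 200.0000 + 135.0000 + 42.4242 = 377.4242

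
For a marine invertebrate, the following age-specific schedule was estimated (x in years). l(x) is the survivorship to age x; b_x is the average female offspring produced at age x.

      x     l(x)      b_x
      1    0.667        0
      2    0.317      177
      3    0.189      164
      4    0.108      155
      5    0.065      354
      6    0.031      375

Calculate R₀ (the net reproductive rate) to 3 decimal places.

R₀ = Σ l(x) b_x:
  age 1: 0.667 × 0 = 0.0000
  age 2: 0.317 × 177 = 56.1090
  age 3: 0.189 × 164 = 30.9960
  age 4: 0.108 × 155 = 16.7400
  age 5: 0.065 × 354 = 23.0100
  age 6: 0.031 × 375 = 11.6250
R₀ = 0.0000 + 56.1090 + 30.9960 + 16.7400 + 23.0100 + 11.6250 = 138.4800

138.480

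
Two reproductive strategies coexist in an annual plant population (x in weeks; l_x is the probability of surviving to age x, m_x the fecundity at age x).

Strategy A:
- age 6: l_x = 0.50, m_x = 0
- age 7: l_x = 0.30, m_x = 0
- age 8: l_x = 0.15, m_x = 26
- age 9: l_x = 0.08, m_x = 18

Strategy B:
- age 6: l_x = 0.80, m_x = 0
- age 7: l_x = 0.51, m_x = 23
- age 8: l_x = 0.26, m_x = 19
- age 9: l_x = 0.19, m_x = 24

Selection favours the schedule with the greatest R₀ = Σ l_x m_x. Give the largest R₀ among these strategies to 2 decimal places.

Strategy A: R₀ = 0.50×0 + 0.30×0 + 0.15×26 + 0.08×18 = 5.3400
Strategy B: R₀ = 0.80×0 + 0.51×23 + 0.26×19 + 0.19×24 = 21.2300
Highest R₀: strategy B with 21.2300.

21.23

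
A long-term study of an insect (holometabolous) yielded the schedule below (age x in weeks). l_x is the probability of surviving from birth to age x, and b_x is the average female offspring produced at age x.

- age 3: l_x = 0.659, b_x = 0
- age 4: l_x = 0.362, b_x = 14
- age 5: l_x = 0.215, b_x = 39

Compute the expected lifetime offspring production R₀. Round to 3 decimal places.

13.453

R₀ = Σ l_x b_x:
  age 3: 0.659 × 0 = 0.0000
  age 4: 0.362 × 14 = 5.0680
  age 5: 0.215 × 39 = 8.3850
R₀ = 0.0000 + 5.0680 + 8.3850 = 13.4530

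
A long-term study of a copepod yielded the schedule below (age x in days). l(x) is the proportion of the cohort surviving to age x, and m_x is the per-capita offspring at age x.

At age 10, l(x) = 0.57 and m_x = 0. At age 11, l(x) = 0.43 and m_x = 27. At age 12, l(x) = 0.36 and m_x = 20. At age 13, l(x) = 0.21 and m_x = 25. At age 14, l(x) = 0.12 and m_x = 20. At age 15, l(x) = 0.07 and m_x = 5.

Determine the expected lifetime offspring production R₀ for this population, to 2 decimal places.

R₀ = Σ l(x) m_x:
  age 10: 0.57 × 0 = 0.0000
  age 11: 0.43 × 27 = 11.6100
  age 12: 0.36 × 20 = 7.2000
  age 13: 0.21 × 25 = 5.2500
  age 14: 0.12 × 20 = 2.4000
  age 15: 0.07 × 5 = 0.3500
R₀ = 0.0000 + 11.6100 + 7.2000 + 5.2500 + 2.4000 + 0.3500 = 26.8100

26.81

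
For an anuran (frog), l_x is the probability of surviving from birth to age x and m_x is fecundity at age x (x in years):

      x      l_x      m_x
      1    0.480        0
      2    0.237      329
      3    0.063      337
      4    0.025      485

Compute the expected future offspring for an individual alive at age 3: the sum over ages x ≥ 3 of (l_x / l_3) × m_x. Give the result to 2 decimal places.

529.46

l_3 = 0.063. Conditional survival from age 3 to x is l_x / l_3.
  x=3: (0.063/0.063) × 337 = 337.0000
  x=4: (0.025/0.063) × 485 = 192.4603
Sum = 337.0000 + 192.4603 = 529.4603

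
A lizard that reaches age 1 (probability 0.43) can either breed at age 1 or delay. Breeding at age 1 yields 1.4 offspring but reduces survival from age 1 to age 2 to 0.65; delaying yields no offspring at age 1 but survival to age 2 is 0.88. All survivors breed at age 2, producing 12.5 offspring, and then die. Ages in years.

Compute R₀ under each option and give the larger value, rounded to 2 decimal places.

4.73

breed at age 1: R₀ = 0.43 × (1.4 + 0.65 × 12.5) = 0.43 × 9.5250 = 4.0957
delay to age 2: R₀ = 0.43 × (0.88 × 12.5) = 0.43 × 11.0000 = 4.7300
Higher: delay to age 2 (4.7300).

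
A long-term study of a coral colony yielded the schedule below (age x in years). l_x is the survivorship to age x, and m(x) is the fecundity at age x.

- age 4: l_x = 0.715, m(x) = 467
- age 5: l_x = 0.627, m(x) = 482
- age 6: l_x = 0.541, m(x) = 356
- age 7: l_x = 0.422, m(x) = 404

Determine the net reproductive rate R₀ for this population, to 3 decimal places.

R₀ = Σ l_x m(x):
  age 4: 0.715 × 467 = 333.9050
  age 5: 0.627 × 482 = 302.2140
  age 6: 0.541 × 356 = 192.5960
  age 7: 0.422 × 404 = 170.4880
R₀ = 333.9050 + 302.2140 + 192.5960 + 170.4880 = 999.2030

999.203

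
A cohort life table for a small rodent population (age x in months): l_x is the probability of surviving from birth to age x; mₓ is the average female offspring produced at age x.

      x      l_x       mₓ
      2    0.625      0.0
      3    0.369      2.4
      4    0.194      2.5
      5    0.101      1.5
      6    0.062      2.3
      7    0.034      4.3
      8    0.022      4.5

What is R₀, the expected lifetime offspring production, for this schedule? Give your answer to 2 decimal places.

R₀ = Σ l_x mₓ:
  age 2: 0.625 × 0.0 = 0.0000
  age 3: 0.369 × 2.4 = 0.8856
  age 4: 0.194 × 2.5 = 0.4850
  age 5: 0.101 × 1.5 = 0.1515
  age 6: 0.062 × 2.3 = 0.1426
  age 7: 0.034 × 4.3 = 0.1462
  age 8: 0.022 × 4.5 = 0.0990
R₀ = 0.0000 + 0.8856 + 0.4850 + 0.1515 + 0.1426 + 0.1462 + 0.0990 = 1.9099

1.91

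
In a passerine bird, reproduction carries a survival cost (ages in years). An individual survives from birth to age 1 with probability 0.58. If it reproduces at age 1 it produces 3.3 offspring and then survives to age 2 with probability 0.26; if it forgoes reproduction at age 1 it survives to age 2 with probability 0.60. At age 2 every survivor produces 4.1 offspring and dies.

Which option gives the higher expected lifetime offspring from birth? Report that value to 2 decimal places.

2.53

breed at age 1: R₀ = 0.58 × (3.3 + 0.26 × 4.1) = 0.58 × 4.3660 = 2.5323
delay to age 2: R₀ = 0.58 × (0.60 × 4.1) = 0.58 × 2.4600 = 1.4268
Higher: breed at age 1 (2.5323).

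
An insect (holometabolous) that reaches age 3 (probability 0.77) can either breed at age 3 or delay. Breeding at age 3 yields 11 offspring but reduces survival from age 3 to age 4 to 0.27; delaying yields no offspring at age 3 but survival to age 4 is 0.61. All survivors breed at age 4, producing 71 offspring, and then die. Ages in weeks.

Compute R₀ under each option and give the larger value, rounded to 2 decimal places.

breed at age 3: R₀ = 0.77 × (11 + 0.27 × 71) = 0.77 × 30.1700 = 23.2309
delay to age 4: R₀ = 0.77 × (0.61 × 71) = 0.77 × 43.3100 = 33.3487
Higher: delay to age 4 (33.3487).

33.35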